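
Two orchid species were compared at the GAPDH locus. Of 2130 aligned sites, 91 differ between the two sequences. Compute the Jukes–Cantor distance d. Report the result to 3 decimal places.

0.044

p = 91/2130 ≈ 0.042723.
d = −(3/4) ln(1 − 4p/3) = −0.75 ln(1 − 0.056964) = −0.75 ln(0.943036)
  = −0.75 × (-0.058651) = 0.043988 substitutions/site.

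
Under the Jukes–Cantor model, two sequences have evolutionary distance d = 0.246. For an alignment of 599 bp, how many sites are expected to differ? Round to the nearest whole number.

126

Invert JC69: p = (3/4)(1 − e^(−4d/3)) = 0.75 × (1 − e^(-0.328)) = 0.75 × (1 − 0.720363) = 0.209728.
Expected differing sites = pL ≈ 0.209728 × 599 = 125.627072 ≈ 126.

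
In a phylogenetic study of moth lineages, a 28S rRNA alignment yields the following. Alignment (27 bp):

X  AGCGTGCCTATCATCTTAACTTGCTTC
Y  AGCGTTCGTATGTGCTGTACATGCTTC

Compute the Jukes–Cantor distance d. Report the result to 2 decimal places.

0.38

The sequences differ at 8 of 27 sites (6, 8, 12, 13, 14, 17, 18, 21), so p = 8/27 ≈ 0.296296.
d = −(3/4) ln(1 − 4p/3) = −0.75 ln(1 − 0.395061) = −0.75 ln(0.604939)
  = −0.75 × (-0.502628) = 0.376971 substitutions/site.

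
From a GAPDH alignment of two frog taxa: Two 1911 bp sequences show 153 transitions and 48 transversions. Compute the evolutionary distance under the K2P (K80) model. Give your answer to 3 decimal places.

0.115

P = 153/1911 ≈ 0.080063 and Q = 48/1911 ≈ 0.025118.
Under the Kimura two-parameter model, d = −½ ln(1 − 2P − Q) − ¼ ln(1 − 2Q).
1 − 2P − Q = 0.814756, giving −½ ln(0.814756) = 0.102433.
1 − 2Q = 0.949764, giving −¼ ln(0.949764) = 0.012885.
d = 0.102433 + 0.012885 = 0.115318.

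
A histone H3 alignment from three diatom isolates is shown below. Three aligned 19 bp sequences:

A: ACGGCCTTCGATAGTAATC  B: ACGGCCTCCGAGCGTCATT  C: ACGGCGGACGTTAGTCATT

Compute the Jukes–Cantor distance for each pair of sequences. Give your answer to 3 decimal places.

d(A,B) = 0.324, d(A,C) = 0.410, d(B,C) = 0.410

A–B: 5/19 sites differ → p ≈ 0.263158, d = −0.75 ln(1 − 0.350877) = 0.324100 ≈ 0.324.
A–C: 6/19 sites differ → p ≈ 0.315789, d = −0.75 ln(1 − 0.421052) = 0.409907 ≈ 0.410.
B–C: 6/19 sites differ → p ≈ 0.315789, d = −0.75 ln(1 − 0.421052) = 0.409907 ≈ 0.410.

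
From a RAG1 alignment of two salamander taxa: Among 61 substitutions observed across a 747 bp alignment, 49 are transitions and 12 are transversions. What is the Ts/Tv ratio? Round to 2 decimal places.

R = 49/12 = 4.083333… ≈ 4.08 (to 2 d.p.).

4.08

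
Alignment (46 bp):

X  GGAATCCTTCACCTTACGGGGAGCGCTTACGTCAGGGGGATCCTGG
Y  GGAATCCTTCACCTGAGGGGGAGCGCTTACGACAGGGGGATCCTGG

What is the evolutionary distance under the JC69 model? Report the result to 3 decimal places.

The sequences differ at 3 of 46 sites (15, 17, 32), so p = 3/46 ≈ 0.065217.
d = −(3/4) ln(1 − 4p/3) = −0.75 ln(1 − 0.086956) = −0.75 ln(0.913044)
  = −0.75 × (-0.090971) = 0.068228 substitutions/site.

0.068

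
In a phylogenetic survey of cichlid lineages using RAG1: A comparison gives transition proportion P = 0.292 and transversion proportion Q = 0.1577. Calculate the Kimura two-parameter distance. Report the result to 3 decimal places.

0.772

Under the Kimura two-parameter model, d = −½ ln(1 − 2P − Q) − ¼ ln(1 − 2Q).
1 − 2P − Q = 0.2583, giving −½ ln(0.2583) = 0.676817.
1 − 2Q = 0.6846, giving −¼ ln(0.6846) = 0.094730.
d = 0.676817 + 0.094730 = 0.771547.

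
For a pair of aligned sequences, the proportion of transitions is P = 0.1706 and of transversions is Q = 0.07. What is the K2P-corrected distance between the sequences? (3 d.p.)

Under the Kimura two-parameter model, d = −½ ln(1 − 2P − Q) − ¼ ln(1 − 2Q).
1 − 2P − Q = 0.5888, giving −½ ln(0.5888) = 0.264834.
1 − 2Q = 0.86, giving −¼ ln(0.86) = 0.037706.
d = 0.264834 + 0.037706 = 0.302540.

0.303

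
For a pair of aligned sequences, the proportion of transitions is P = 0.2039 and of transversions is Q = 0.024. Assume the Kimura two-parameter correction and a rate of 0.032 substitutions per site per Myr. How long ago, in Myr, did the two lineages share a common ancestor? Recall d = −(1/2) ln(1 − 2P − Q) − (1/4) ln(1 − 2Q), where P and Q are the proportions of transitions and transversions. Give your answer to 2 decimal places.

4.61

Under the Kimura two-parameter model, d = −½ ln(1 − 2P − Q) − ¼ ln(1 − 2Q).
1 − 2P − Q = 0.5682, giving −½ ln(0.5682) = 0.282641.
1 − 2Q = 0.952, giving −¼ ln(0.952) = 0.012298.
d = 0.282641 + 0.012298 = 0.294939.
Under a molecular clock d = 2μt, so t = d/(2μ) = 0.294939 / (2 × 0.032) = 4.61 Myr.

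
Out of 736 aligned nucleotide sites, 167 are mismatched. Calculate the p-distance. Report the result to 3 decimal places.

0.227

p = 167/736 = 0.226902… ≈ 0.227 (to 3 d.p.).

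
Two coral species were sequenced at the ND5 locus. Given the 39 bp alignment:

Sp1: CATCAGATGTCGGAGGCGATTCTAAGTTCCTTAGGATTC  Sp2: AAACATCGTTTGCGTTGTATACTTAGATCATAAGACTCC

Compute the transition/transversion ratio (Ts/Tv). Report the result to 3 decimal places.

0.235

Transitions are A↔G and C↔T; transversions are all other mismatches.
Transitions: 4. Transversions: 17.
R = 4/17 = 0.235294… ≈ 0.235 (to 3 d.p.).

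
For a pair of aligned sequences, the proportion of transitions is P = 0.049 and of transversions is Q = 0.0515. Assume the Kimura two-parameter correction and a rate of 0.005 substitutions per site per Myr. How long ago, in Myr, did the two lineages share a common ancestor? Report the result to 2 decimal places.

10.81

Under the Kimura two-parameter model, d = −½ ln(1 − 2P − Q) − ¼ ln(1 − 2Q).
1 − 2P − Q = 0.8505, giving −½ ln(0.8505) = 0.080965.
1 − 2Q = 0.897, giving −¼ ln(0.897) = 0.027175.
d = 0.080965 + 0.027175 = 0.108140.
Under a molecular clock d = 2μt, so t = d/(2μ) = 0.108140 / (2 × 0.005) = 10.81 Myr.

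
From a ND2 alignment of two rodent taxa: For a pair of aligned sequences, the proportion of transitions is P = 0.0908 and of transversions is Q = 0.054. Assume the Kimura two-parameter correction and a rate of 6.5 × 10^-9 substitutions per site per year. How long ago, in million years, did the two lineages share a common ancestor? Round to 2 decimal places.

Under the Kimura two-parameter model, d = −½ ln(1 − 2P − Q) − ¼ ln(1 − 2Q).
1 − 2P − Q = 0.7644, giving −½ ln(0.7644) = 0.134332.
1 − 2Q = 0.892, giving −¼ ln(0.892) = 0.028572.
d = 0.134332 + 0.028572 = 0.162904.
Under a molecular clock d = 2μt, so t = d/(2μ) = 0.162904 / (2 × 6.5 × 10^-9) = 12.53 million years.

12.53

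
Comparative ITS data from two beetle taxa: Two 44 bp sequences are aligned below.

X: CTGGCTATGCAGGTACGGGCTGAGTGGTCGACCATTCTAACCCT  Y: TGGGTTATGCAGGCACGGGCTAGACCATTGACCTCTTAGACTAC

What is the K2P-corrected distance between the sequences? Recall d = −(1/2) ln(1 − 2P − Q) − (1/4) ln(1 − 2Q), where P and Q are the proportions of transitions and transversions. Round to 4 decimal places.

0.7576

Of 44 sites, 14 differences are transitions and 5 are transversions, so P = 14/44 ≈ 0.318182 and Q = 5/44 ≈ 0.113636.
Under the Kimura two-parameter model, d = −½ ln(1 − 2P − Q) − ¼ ln(1 − 2Q).
1 − 2P − Q = 0.25, giving −½ ln(0.25) = 0.693147.
1 − 2Q = 0.772728, giving −¼ ln(0.772728) = 0.064457.
d = 0.693147 + 0.064457 = 0.757604.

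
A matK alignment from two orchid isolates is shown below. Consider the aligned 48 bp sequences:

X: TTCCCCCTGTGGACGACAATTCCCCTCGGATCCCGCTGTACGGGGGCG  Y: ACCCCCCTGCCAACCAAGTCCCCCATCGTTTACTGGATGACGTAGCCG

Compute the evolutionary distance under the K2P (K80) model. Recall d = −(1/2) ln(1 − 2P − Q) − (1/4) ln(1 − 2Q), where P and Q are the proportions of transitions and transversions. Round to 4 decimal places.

Of 48 sites, 8 differences are transitions and 15 are transversions, so P = 8/48 ≈ 0.166667 and Q = 15/48 = 0.3125.
Under the Kimura two-parameter model, d = −½ ln(1 − 2P − Q) − ¼ ln(1 − 2Q).
1 − 2P − Q = 0.354166, giving −½ ln(0.354166) = 0.518995.
1 − 2Q = 0.375, giving −¼ ln(0.375) = 0.245207.
d = 0.518995 + 0.245207 = 0.764202.

0.7642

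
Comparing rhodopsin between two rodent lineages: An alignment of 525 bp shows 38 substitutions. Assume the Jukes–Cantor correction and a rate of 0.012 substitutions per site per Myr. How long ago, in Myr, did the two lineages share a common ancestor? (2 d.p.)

3.17

p = 38/525 ≈ 0.072381.
d = −(3/4) ln(1 − 4p/3) = −0.75 ln(1 − 0.096508) = −0.75 ln(0.903492)
  = −0.75 × (-0.101488) = 0.076116 substitutions/site.
Under a molecular clock d = 2μt, so t = d/(2μ) = 0.076116 / (2 × 0.012) = 3.17 Myr.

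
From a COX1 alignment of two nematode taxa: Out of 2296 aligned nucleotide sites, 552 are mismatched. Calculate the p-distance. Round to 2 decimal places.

p = 552/2296 = 0.240418… ≈ 0.24 (to 2 d.p.).

0.24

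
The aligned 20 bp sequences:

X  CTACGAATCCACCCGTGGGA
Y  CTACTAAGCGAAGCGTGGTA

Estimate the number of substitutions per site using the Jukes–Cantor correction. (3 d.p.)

0.383

The sequences differ at 6 of 20 sites (5, 8, 10, 12, 13, 19), so p = 6/20 = 0.3.
d = −(3/4) ln(1 − 4p/3) = −0.75 ln(1 − 0.4) = −0.75 ln(0.6)
  = −0.75 × (-0.510826) = 0.383120 substitutions/site.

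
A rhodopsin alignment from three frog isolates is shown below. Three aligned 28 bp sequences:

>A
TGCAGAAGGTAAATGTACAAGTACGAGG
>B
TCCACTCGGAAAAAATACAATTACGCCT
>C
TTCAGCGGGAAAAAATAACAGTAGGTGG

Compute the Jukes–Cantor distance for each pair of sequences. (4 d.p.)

d(A,B) = 0.5565, d(A,C) = 0.4850, d(B,C) = 0.5565

A–B: 11/28 sites differ → p ≈ 0.392857, d = −0.75 ln(1 − 0.523809) = 0.556452 ≈ 0.5565.
A–C: 10/28 sites differ → p ≈ 0.357143, d = −0.75 ln(1 − 0.476191) = 0.484971 ≈ 0.4850.
B–C: 11/28 sites differ → p ≈ 0.392857, d = −0.75 ln(1 − 0.523809) = 0.556452 ≈ 0.5565.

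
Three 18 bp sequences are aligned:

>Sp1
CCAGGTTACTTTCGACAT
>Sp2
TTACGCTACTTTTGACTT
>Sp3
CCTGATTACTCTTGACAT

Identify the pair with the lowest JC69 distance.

Sp1 and Sp3

Sp1–Sp2: 6/18 differ, p = 0.333, d = 0.441.
Sp1–Sp3: 4/18 differ, p = 0.222, d = 0.264.
Sp2–Sp3: 8/18 differ, p = 0.444, d = 0.673.
The smallest distance is between Sp1 and Sp3.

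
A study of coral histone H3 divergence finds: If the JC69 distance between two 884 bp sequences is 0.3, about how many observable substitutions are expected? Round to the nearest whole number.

219

Invert JC69: p = (3/4)(1 − e^(−4d/3)) = 0.75 × (1 − e^(-0.4)) = 0.75 × (1 − 0.670320) = 0.247260.
Expected differing sites = pL ≈ 0.247260 × 884 = 218.57784 ≈ 219.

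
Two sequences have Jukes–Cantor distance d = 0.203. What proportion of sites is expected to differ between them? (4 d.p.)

p = (3/4)(1 − e^(−4d/3)) = 0.75 × (1 − e^(-0.270667)) = 0.75 × (1 − 0.762870) = 0.177848.

0.1778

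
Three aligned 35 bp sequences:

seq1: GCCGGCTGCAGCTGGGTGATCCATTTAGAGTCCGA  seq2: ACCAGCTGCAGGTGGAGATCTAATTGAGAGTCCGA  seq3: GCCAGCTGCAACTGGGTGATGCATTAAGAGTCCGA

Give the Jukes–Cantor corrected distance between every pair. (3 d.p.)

seq1–seq2: 11/35 sites differ → p ≈ 0.314286, d = −0.75 ln(1 − 0.419048) = 0.407315 ≈ 0.407.
seq1–seq3: 4/35 sites differ → p ≈ 0.114286, d = −0.75 ln(1 − 0.152381) = 0.123993 ≈ 0.124.
seq2–seq3: 11/35 sites differ → p ≈ 0.314286, d = −0.75 ln(1 − 0.419048) = 0.407315 ≈ 0.407.

d(seq1,seq2) = 0.407, d(seq1,seq3) = 0.124, d(seq2,seq3) = 0.407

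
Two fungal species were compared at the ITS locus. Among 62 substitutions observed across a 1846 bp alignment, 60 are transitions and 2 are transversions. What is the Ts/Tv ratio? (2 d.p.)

R = 60/2 = 30.00.

30.00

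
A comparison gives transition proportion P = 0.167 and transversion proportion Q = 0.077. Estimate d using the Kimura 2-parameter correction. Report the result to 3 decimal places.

0.306

Under the Kimura two-parameter model, d = −½ ln(1 − 2P − Q) − ¼ ln(1 − 2Q).
1 − 2P − Q = 0.589, giving −½ ln(0.589) = 0.264665.
1 − 2Q = 0.846, giving −¼ ln(0.846) = 0.041809.
d = 0.264665 + 0.041809 = 0.306474.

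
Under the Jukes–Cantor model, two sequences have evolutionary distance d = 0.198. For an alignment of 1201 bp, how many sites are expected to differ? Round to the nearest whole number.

209

Invert JC69: p = (3/4)(1 − e^(−4d/3)) = 0.75 × (1 − e^(-0.264)) = 0.75 × (1 − 0.767974) = 0.174020.
Expected differing sites = pL ≈ 0.174020 × 1201 = 208.99802 ≈ 209.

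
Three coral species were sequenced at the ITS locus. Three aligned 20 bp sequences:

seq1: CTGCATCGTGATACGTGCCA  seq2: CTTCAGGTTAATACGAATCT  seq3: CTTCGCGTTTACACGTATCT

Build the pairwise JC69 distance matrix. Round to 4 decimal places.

seq1–seq2: 9/20 sites differ → p = 0.45, d = −0.75 ln(1 − 0.6) = 0.687218 ≈ 0.6872.
seq1–seq3: 10/20 sites differ → p = 0.5, d = −0.75 ln(1 − 0.666667) = 0.823960 ≈ 0.8240.
seq2–seq3: 5/20 sites differ → p = 0.25, d = −0.75 ln(1 − 0.333333) = 0.304098 ≈ 0.3041.

d(seq1,seq2) = 0.6872, d(seq1,seq3) = 0.8240, d(seq2,seq3) = 0.3041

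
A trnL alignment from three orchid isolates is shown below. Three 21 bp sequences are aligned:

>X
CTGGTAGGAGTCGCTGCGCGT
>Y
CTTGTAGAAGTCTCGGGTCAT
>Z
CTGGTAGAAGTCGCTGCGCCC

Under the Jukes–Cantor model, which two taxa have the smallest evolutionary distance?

X and Z

X–Y: 7/21 differ, p = 0.333, d = 0.441.
X–Z: 3/21 differ, p = 0.143, d = 0.158.
Y–Z: 7/21 differ, p = 0.333, d = 0.441.
The smallest distance is between X and Z.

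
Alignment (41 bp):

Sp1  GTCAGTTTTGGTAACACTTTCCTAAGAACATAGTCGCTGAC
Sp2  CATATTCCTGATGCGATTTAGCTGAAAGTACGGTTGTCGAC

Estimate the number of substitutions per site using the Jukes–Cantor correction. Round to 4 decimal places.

0.9426

The sequences differ at 22 of 41 sites, so p = 22/41 ≈ 0.536585.
d = −(3/4) ln(1 − 4p/3) = −0.75 ln(1 − 0.715447) = −0.75 ln(0.284553)
  = −0.75 × (-1.256836) = 0.942627 substitutions/site.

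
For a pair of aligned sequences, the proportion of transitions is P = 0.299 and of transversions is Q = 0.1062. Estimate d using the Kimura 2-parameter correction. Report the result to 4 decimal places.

0.6687

Under the Kimura two-parameter model, d = −½ ln(1 − 2P − Q) − ¼ ln(1 − 2Q).
1 − 2P − Q = 0.2958, giving −½ ln(0.2958) = 0.609036.
1 − 2Q = 0.7876, giving −¼ ln(0.7876) = 0.059691.
d = 0.609036 + 0.059691 = 0.668727.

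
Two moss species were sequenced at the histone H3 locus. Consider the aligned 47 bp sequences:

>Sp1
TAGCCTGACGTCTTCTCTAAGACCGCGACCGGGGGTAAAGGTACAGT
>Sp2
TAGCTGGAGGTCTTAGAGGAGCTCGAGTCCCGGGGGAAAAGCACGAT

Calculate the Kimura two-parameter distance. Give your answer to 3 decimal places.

0.537

Of 47 sites, 7 differences are transitions and 11 are transversions, so P = 7/47 ≈ 0.148936 and Q = 11/47 ≈ 0.234043.
Under the Kimura two-parameter model, d = −½ ln(1 − 2P − Q) − ¼ ln(1 − 2Q).
1 − 2P − Q = 0.468085, giving −½ ln(0.468085) = 0.379553.
1 − 2Q = 0.531914, giving −¼ ln(0.531914) = 0.157818.
d = 0.379553 + 0.157818 = 0.537371.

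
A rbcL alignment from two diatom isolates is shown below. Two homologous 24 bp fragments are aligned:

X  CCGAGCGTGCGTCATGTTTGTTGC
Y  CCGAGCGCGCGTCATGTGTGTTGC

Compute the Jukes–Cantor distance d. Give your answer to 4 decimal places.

The sequences differ at 2 of 24 sites (8, 18), so p = 2/24 ≈ 0.083333.
d = −(3/4) ln(1 − 4p/3) = −0.75 ln(1 − 0.111111) = −0.75 ln(0.888889)
  = −0.75 × (-0.117783) = 0.088337 substitutions/site.

0.0883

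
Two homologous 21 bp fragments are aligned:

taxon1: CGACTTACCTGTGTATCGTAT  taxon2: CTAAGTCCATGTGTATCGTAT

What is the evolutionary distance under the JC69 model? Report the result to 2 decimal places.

The sequences differ at 5 of 21 sites (2, 4, 5, 7, 9), so p = 5/21 ≈ 0.238095.
d = −(3/4) ln(1 − 4p/3) = −0.75 ln(1 − 0.31746) = −0.75 ln(0.68254)
  = −0.75 × (-0.381934) = 0.286451 substitutions/site.

0.29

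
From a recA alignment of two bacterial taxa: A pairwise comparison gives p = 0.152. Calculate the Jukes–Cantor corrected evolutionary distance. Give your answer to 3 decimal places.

0.170

d = −(3/4) ln(1 − 4p/3) = −0.75 ln(1 − 0.202667) = −0.75 ln(0.797333)
  = −0.75 × (-0.226483) = 0.169862 substitutions/site.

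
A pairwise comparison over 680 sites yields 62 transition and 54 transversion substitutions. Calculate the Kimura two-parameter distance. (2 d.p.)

P = 62/680 ≈ 0.091176 and Q = 54/680 ≈ 0.079412.
Under the Kimura two-parameter model, d = −½ ln(1 − 2P − Q) − ¼ ln(1 − 2Q).
1 − 2P − Q = 0.738236, giving −½ ln(0.738236) = 0.151746.
1 − 2Q = 0.841176, giving −¼ ln(0.841176) = 0.043239.
d = 0.151746 + 0.043239 = 0.194985.

0.19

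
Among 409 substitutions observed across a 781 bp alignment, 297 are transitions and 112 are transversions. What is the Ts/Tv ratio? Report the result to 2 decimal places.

2.65

R = 297/112 = 2.651785… ≈ 2.65 (to 2 d.p.).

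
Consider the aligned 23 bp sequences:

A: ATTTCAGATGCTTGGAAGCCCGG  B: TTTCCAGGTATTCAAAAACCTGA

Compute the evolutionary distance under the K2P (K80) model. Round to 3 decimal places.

Of 23 sites, 10 differences are transitions and 1 are transversions, so P = 10/23 ≈ 0.434783 and Q = 1/23 ≈ 0.043478.
Under the Kimura two-parameter model, d = −½ ln(1 − 2P − Q) − ¼ ln(1 − 2Q).
1 − 2P − Q = 0.086956, giving −½ ln(0.086956) = 1.221177.
1 − 2Q = 0.913044, giving −¼ ln(0.913044) = 0.022743.
d = 1.221177 + 0.022743 = 1.243920.

1.244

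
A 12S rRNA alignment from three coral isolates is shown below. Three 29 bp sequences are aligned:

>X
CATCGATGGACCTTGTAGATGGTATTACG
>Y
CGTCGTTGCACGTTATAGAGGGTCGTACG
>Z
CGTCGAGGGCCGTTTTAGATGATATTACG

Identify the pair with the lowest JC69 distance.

X and Z

X–Y: 8/29 differ, p = 0.276, d = 0.344.
X–Z: 6/29 differ, p = 0.207, d = 0.242.
Y–Z: 9/29 differ, p = 0.310, d = 0.401.
The smallest distance is between X and Z.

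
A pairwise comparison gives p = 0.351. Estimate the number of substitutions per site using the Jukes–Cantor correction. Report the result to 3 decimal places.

0.473

d = −(3/4) ln(1 − 4p/3) = −0.75 ln(1 − 0.468) = −0.75 ln(0.532)
  = −0.75 × (-0.631112) = 0.473334 substitutions/site.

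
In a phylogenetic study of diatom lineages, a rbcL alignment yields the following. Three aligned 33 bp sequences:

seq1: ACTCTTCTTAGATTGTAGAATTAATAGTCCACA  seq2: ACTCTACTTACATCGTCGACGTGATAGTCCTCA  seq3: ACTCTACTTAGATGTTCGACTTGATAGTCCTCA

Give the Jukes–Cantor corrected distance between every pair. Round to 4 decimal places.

d(seq1,seq2) = 0.2928, d(seq1,seq3) = 0.2493, d(seq2,seq3) = 0.1322

seq1–seq2: 8/33 sites differ → p ≈ 0.242424, d = −0.75 ln(1 − 0.323232) = 0.292820 ≈ 0.2928.
seq1–seq3: 7/33 sites differ → p ≈ 0.212121, d = −0.75 ln(1 − 0.282828) = 0.249330 ≈ 0.2493.
seq2–seq3: 4/33 sites differ → p ≈ 0.121212, d = −0.75 ln(1 − 0.161616) = 0.132209 ≈ 0.1322.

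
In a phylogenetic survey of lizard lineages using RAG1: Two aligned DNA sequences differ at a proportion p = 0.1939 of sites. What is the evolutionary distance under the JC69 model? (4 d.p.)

0.2243

d = −(3/4) ln(1 − 4p/3) = −0.75 ln(1 − 0.258533) = −0.75 ln(0.741467)
  = −0.75 × (-0.299125) = 0.224344 substitutions/site.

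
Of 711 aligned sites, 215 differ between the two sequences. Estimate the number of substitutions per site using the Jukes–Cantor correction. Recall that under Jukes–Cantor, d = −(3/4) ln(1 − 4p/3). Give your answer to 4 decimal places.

p = 215/711 ≈ 0.302391.
d = −(3/4) ln(1 − 4p/3) = −0.75 ln(1 − 0.403188) = −0.75 ln(0.596812)
  = −0.75 × (-0.516153) = 0.387115 substitutions/site.

0.3871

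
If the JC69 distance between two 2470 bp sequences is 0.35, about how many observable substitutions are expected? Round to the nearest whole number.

Invert JC69: p = (3/4)(1 − e^(−4d/3)) = 0.75 × (1 − e^(-0.466667)) = 0.75 × (1 − 0.627089) = 0.279683.
Expected differing sites = pL ≈ 0.279683 × 2470 = 690.81701 ≈ 691.

691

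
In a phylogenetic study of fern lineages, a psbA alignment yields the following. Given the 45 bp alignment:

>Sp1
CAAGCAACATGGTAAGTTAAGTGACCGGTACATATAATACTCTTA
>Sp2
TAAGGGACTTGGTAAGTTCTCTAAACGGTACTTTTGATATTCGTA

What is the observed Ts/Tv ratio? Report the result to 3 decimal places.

Transitions are A↔G and C↔T; transversions are all other mismatches.
Transitions: 5. Transversions: 9.
R = 5/9 = 0.555555… ≈ 0.556 (to 3 d.p.).

0.556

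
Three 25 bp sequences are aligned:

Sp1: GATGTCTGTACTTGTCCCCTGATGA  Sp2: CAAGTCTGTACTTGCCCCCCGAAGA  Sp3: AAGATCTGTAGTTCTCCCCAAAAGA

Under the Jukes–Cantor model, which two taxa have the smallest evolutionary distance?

Sp1 and Sp2

Sp1–Sp2: 5/25 differ, p = 0.200, d = 0.233.
Sp1–Sp3: 8/25 differ, p = 0.320, d = 0.417.
Sp2–Sp3: 8/25 differ, p = 0.320, d = 0.417.
The smallest distance is between Sp1 and Sp2.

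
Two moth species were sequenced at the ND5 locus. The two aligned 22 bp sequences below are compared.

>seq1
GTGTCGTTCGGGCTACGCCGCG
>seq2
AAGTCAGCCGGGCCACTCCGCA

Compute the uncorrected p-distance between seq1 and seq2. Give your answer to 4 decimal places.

The sequences differ at 8 of 22 positions (sites 1, 2, 6, 7, 8, 14, 17, 22).
p = 8/22 = 0.363636… ≈ 0.3636 (to 4 d.p.).

0.3636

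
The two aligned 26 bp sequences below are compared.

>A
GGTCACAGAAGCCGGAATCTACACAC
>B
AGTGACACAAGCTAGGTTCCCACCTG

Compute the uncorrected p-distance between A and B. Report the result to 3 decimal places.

0.500

The sequences differ at 13 of 26 positions.
p = 13/26 = 0.500.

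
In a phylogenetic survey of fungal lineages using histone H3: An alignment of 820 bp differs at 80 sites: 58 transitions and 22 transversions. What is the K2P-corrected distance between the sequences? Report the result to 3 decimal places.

P = 58/820 ≈ 0.070732 and Q = 22/820 ≈ 0.026829.
Under the Kimura two-parameter model, d = −½ ln(1 − 2P − Q) − ¼ ln(1 − 2Q).
1 − 2P − Q = 0.831707, giving −½ ln(0.831707) = 0.092138.
1 − 2Q = 0.946342, giving −¼ ln(0.946342) = 0.013788.
d = 0.092138 + 0.013788 = 0.105926.

0.106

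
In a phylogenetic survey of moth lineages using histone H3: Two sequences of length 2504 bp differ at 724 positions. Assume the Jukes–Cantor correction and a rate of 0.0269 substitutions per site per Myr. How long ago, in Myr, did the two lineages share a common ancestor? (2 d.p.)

6.79

p = 724/2504 ≈ 0.289137.
d = −(3/4) ln(1 − 4p/3) = −0.75 ln(1 − 0.385516) = −0.75 ln(0.614484)
  = −0.75 × (-0.486972) = 0.365229 substitutions/site.
Under a molecular clock d = 2μt, so t = d/(2μ) = 0.365229 / (2 × 0.0269) = 6.79 Myr.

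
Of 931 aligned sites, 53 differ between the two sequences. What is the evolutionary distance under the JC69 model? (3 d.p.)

0.059

p = 53/931 ≈ 0.056928.
d = −(3/4) ln(1 − 4p/3) = −0.75 ln(1 − 0.075904) = −0.75 ln(0.924096)
  = −0.75 × (-0.078939) = 0.059204 substitutions/site.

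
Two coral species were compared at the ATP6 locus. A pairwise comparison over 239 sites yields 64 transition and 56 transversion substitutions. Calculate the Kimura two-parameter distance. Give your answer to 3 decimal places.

0.893

P = 64/239 ≈ 0.267782 and Q = 56/239 ≈ 0.23431.
Under the Kimura two-parameter model, d = −½ ln(1 − 2P − Q) − ¼ ln(1 − 2Q).
1 − 2P − Q = 0.230126, giving −½ ln(0.230126) = 0.734564.
1 − 2Q = 0.53138, giving −¼ ln(0.53138) = 0.158069.
d = 0.734564 + 0.158069 = 0.892633.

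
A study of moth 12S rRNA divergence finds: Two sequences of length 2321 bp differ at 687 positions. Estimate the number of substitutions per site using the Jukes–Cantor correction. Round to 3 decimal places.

p = 687/2321 ≈ 0.295993.
d = −(3/4) ln(1 − 4p/3) = −0.75 ln(1 − 0.394657) = −0.75 ln(0.605343)
  = −0.75 × (-0.501960) = 0.376470 substitutions/site.

0.376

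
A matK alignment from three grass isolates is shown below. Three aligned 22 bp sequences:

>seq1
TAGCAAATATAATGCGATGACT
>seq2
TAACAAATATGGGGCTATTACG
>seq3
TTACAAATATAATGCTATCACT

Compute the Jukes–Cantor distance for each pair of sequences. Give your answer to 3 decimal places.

seq1–seq2: 7/22 sites differ → p ≈ 0.318182, d = −0.75 ln(1 − 0.424243) = 0.414052 ≈ 0.414.
seq1–seq3: 4/22 sites differ → p ≈ 0.181818, d = −0.75 ln(1 − 0.242424) = 0.208224 ≈ 0.208.
seq2–seq3: 6/22 sites differ → p ≈ 0.272727, d = −0.75 ln(1 − 0.363636) = 0.338988 ≈ 0.339.

d(seq1,seq2) = 0.414, d(seq1,seq3) = 0.208, d(seq2,seq3) = 0.339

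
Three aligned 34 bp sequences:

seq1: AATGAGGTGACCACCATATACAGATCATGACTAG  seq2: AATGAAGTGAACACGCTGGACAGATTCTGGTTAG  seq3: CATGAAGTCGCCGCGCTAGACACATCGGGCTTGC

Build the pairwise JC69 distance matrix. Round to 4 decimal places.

seq1–seq2: 10/34 sites differ → p ≈ 0.294118, d = −0.75 ln(1 − 0.392157) = 0.373379 ≈ 0.3734.
seq1–seq3: 15/34 sites differ → p ≈ 0.441176, d = −0.75 ln(1 − 0.588235) = 0.665477 ≈ 0.6655.
seq2–seq3: 13/34 sites differ → p ≈ 0.382353, d = −0.75 ln(1 − 0.509804) = 0.534712 ≈ 0.5347.

d(seq1,seq2) = 0.3734, d(seq1,seq3) = 0.6655, d(seq2,seq3) = 0.5347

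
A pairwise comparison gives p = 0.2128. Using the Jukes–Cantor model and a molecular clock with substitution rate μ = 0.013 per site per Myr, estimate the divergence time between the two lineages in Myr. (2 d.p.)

d = −(3/4) ln(1 − 4p/3) = −0.75 ln(1 − 0.283733) = −0.75 ln(0.716267)
  = −0.75 × (-0.333702) = 0.250277 substitutions/site.
Under a molecular clock d = 2μt, so t = d/(2μ) = 0.250277 / (2 × 0.013) = 9.63 Myr.

9.63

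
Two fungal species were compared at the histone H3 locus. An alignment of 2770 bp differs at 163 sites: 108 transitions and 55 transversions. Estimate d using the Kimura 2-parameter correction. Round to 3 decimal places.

P = 108/2770 ≈ 0.038989 and Q = 55/2770 ≈ 0.019856.
Under the Kimura two-parameter model, d = −½ ln(1 − 2P − Q) − ¼ ln(1 − 2Q).
1 − 2P − Q = 0.902166, giving −½ ln(0.902166) = 0.051478.
1 − 2Q = 0.960288, giving −¼ ln(0.960288) = 0.010131.
d = 0.051478 + 0.010131 = 0.061609.

0.062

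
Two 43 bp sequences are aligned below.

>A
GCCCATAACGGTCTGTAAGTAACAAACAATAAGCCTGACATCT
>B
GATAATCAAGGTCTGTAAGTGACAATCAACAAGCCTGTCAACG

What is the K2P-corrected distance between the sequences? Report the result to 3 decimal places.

Of 43 sites, 3 differences are transitions and 8 are transversions, so P = 3/43 ≈ 0.069767 and Q = 8/43 ≈ 0.186047.
Under the Kimura two-parameter model, d = −½ ln(1 − 2P − Q) − ¼ ln(1 − 2Q).
1 − 2P − Q = 0.674419, giving −½ ln(0.674419) = 0.196952.
1 − 2Q = 0.627906, giving −¼ ln(0.627906) = 0.116341.
d = 0.196952 + 0.116341 = 0.313293.

0.313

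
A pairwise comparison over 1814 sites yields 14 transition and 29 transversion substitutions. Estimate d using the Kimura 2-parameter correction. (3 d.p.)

0.024

P = 14/1814 ≈ 0.007718 and Q = 29/1814 ≈ 0.015987.
Under the Kimura two-parameter model, d = −½ ln(1 − 2P − Q) − ¼ ln(1 − 2Q).
1 − 2P − Q = 0.968577, giving −½ ln(0.968577) = 0.015964.
1 − 2Q = 0.968026, giving −¼ ln(0.968026) = 0.008124.
d = 0.015964 + 0.008124 = 0.024088.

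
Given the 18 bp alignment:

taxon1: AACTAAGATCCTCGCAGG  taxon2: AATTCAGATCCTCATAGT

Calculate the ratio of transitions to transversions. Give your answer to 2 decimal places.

1.50

Transitions are A↔G and C↔T; transversions are all other mismatches.
Transitions: 3. Transversions: 2.
R = 3/2 = 1.50.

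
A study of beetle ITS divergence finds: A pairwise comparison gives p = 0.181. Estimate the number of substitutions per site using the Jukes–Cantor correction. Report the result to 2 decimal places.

d = −(3/4) ln(1 − 4p/3) = −0.75 ln(1 − 0.241333) = −0.75 ln(0.758667)
  = −0.75 × (-0.276192) = 0.207144 substitutions/site.

0.21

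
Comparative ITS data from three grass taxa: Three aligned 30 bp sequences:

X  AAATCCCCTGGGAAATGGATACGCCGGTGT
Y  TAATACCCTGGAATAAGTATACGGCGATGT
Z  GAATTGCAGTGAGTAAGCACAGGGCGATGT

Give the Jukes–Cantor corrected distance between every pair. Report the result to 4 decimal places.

X–Y: 8/30 sites differ → p ≈ 0.266667, d = −0.75 ln(1 − 0.355556) = 0.329526 ≈ 0.3295.
X–Z: 15/30 sites differ → p = 0.5, d = −0.75 ln(1 − 0.666667) = 0.823960 ≈ 0.8240.
Y–Z: 10/30 sites differ → p ≈ 0.333333, d = −0.75 ln(1 − 0.444444) = 0.440839 ≈ 0.4408.

d(X,Y) = 0.3295, d(X,Z) = 0.8240, d(Y,Z) = 0.4408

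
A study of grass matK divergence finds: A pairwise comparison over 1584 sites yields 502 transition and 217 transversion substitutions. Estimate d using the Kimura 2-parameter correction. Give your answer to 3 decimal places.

P = 502/1584 ≈ 0.316919 and Q = 217/1584 ≈ 0.136995.
Under the Kimura two-parameter model, d = −½ ln(1 − 2P − Q) − ¼ ln(1 − 2Q).
1 − 2P − Q = 0.229167, giving −½ ln(0.229167) = 0.736652.
1 − 2Q = 0.72601, giving −¼ ln(0.72601) = 0.080048.
d = 0.736652 + 0.080048 = 0.816700.

0.817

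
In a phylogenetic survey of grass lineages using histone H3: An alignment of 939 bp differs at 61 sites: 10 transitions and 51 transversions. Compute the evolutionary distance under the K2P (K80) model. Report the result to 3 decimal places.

P = 10/939 ≈ 0.01065 and Q = 51/939 ≈ 0.054313.
Under the Kimura two-parameter model, d = −½ ln(1 − 2P − Q) − ¼ ln(1 − 2Q).
1 − 2P − Q = 0.924387, giving −½ ln(0.924387) = 0.039312.
1 − 2Q = 0.891374, giving −¼ ln(0.891374) = 0.028748.
d = 0.039312 + 0.028748 = 0.068060.

0.068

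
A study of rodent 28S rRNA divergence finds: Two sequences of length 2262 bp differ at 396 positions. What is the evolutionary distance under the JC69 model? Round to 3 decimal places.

p = 396/2262 ≈ 0.175066.
d = −(3/4) ln(1 − 4p/3) = −0.75 ln(1 − 0.233421) = −0.75 ln(0.766579)
  = −0.75 × (-0.265818) = 0.199364 substitutions/site.

0.199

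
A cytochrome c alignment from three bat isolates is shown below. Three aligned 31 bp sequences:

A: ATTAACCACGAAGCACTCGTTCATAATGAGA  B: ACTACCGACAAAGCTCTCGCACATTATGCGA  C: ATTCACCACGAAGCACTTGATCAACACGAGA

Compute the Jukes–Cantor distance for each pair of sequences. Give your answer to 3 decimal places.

A–B: 9/31 sites differ → p ≈ 0.290323, d = −0.75 ln(1 − 0.387097) = 0.367161 ≈ 0.367.
A–C: 6/31 sites differ → p ≈ 0.193548, d = −0.75 ln(1 − 0.258064) = 0.223869 ≈ 0.224.
B–C: 13/31 sites differ → p ≈ 0.419355, d = −0.75 ln(1 − 0.55914) = 0.614271 ≈ 0.614.

d(A,B) = 0.367, d(A,C) = 0.224, d(B,C) = 0.614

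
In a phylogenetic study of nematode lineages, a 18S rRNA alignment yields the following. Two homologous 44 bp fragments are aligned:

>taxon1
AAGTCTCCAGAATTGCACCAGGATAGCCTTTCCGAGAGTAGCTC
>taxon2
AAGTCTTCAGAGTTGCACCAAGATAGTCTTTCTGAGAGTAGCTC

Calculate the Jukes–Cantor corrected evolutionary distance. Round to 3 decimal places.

The sequences differ at 5 of 44 sites (7, 12, 21, 27, 33), so p = 5/44 ≈ 0.113636.
d = −(3/4) ln(1 − 4p/3) = −0.75 ln(1 − 0.151515) = −0.75 ln(0.848485)
  = −0.75 × (-0.164303) = 0.123227 substitutions/site.

0.123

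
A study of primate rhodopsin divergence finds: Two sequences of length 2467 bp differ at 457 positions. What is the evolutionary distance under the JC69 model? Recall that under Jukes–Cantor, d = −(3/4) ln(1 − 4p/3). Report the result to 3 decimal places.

p = 457/2467 ≈ 0.185245.
d = −(3/4) ln(1 − 4p/3) = −0.75 ln(1 − 0.246993) = −0.75 ln(0.753007)
  = −0.75 × (-0.283681) = 0.212761 substitutions/site.

0.213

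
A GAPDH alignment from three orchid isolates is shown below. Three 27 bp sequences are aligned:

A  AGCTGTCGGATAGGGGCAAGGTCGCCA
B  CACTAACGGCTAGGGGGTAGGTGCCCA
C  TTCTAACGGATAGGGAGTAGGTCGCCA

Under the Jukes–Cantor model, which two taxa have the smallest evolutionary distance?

B and C

A–B: 9/27 differ, p = 0.333, d = 0.441.
A–C: 7/27 differ, p = 0.259, d = 0.318.
B–C: 6/27 differ, p = 0.222, d = 0.264.
The smallest distance is between B and C.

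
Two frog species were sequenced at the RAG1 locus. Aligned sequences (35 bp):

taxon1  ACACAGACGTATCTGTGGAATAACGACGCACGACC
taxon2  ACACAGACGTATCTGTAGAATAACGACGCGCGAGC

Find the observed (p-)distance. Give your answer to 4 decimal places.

0.0857

The sequences differ at 3 of 35 positions (sites 17, 30, 34).
p = 3/35 = 0.085714… ≈ 0.0857 (to 4 d.p.).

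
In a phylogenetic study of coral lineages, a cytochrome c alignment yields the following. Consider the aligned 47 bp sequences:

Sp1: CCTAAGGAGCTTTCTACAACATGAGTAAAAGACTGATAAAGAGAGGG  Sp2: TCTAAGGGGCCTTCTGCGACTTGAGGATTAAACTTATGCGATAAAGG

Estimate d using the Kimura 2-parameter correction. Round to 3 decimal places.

Of 47 sites, 11 differences are transitions and 7 are transversions, so P = 11/47 ≈ 0.234043 and Q = 7/47 ≈ 0.148936.
Under the Kimura two-parameter model, d = −½ ln(1 − 2P − Q) − ¼ ln(1 − 2Q).
1 − 2P − Q = 0.382978, giving −½ ln(0.382978) = 0.479889.
1 − 2Q = 0.702128, giving −¼ ln(0.702128) = 0.088410.
d = 0.479889 + 0.088410 = 0.568299.

0.568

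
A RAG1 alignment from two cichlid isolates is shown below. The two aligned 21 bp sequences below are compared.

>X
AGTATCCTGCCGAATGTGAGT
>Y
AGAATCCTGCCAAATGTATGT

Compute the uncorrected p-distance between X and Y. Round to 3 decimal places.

0.190

The sequences differ at 4 of 21 positions (sites 3, 12, 18, 19).
p = 4/21 = 0.190476… ≈ 0.190 (to 3 d.p.).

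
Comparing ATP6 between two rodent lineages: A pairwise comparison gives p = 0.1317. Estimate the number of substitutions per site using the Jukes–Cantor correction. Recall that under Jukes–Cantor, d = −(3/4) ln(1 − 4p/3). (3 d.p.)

d = −(3/4) ln(1 − 4p/3) = −0.75 ln(1 − 0.1756) = −0.75 ln(0.8244)
  = −0.75 × (-0.193099) = 0.144824 substitutions/site.

0.145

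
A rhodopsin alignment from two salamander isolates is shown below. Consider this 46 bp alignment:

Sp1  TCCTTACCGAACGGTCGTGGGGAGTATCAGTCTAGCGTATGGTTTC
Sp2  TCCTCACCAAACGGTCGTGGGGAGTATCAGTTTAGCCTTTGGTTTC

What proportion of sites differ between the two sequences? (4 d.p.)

0.1087

The sequences differ at 5 of 46 positions (sites 5, 9, 32, 37, 39).
p = 5/46 = 0.108695… ≈ 0.1087 (to 4 d.p.).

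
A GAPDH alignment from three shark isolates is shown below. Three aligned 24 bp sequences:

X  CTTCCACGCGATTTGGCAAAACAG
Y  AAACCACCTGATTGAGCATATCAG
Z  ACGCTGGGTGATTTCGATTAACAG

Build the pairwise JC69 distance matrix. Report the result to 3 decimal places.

X–Y: 9/24 sites differ → p = 0.375, d = −0.75 ln(1 − 0.5) = 0.519860 ≈ 0.520.
X–Z: 11/24 sites differ → p ≈ 0.458333, d = −0.75 ln(1 − 0.611111) = 0.708346 ≈ 0.708.
Y–Z: 11/24 sites differ → p ≈ 0.458333, d = −0.75 ln(1 − 0.611111) = 0.708346 ≈ 0.708.

d(X,Y) = 0.520, d(X,Z) = 0.708, d(Y,Z) = 0.708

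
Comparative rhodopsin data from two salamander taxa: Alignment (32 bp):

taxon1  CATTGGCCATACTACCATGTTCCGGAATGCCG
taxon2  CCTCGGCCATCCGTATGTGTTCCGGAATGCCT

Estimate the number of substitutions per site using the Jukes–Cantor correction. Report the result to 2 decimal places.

0.35

The sequences differ at 9 of 32 sites (2, 4, 11, 13, 14, 15, 16, 17, 32), so p = 9/32 = 0.28125.
d = −(3/4) ln(1 − 4p/3) = −0.75 ln(1 − 0.375) = −0.75 ln(0.625)
  = −0.75 × (-0.470004) = 0.352503 substitutions/site.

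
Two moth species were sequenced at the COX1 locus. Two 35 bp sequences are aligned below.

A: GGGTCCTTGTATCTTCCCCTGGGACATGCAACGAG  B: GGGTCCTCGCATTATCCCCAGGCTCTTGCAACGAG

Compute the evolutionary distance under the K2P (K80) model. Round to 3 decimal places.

Of 35 sites, 3 differences are transitions and 5 are transversions, so P = 3/35 ≈ 0.085714 and Q = 5/35 ≈ 0.142857.
Under the Kimura two-parameter model, d = −½ ln(1 − 2P − Q) − ¼ ln(1 − 2Q).
1 − 2P − Q = 0.685715, giving −½ ln(0.685715) = 0.188647.
1 − 2Q = 0.714286, giving −¼ ln(0.714286) = 0.084118.
d = 0.188647 + 0.084118 = 0.272765.

0.273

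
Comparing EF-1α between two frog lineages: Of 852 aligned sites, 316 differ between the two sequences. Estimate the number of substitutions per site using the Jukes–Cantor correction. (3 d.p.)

0.512

p = 316/852 ≈ 0.370892.
d = −(3/4) ln(1 − 4p/3) = −0.75 ln(1 − 0.494523) = −0.75 ln(0.505477)
  = −0.75 × (-0.682253) = 0.511690 substitutions/site.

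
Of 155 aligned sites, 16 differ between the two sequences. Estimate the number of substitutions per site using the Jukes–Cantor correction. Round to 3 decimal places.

p = 16/155 ≈ 0.103226.
d = −(3/4) ln(1 − 4p/3) = −0.75 ln(1 − 0.137635) = −0.75 ln(0.862365)
  = −0.75 × (-0.148077) = 0.111058 substitutions/site.

0.111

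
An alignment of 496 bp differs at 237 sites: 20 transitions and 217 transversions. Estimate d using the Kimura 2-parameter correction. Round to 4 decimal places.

0.8849

P = 20/496 ≈ 0.040323 and Q = 217/496 = 0.4375.
Under the Kimura two-parameter model, d = −½ ln(1 − 2P − Q) − ¼ ln(1 − 2Q).
1 − 2P − Q = 0.481854, giving −½ ln(0.481854) = 0.365057.
1 − 2Q = 0.125, giving −¼ ln(0.125) = 0.519860.
d = 0.365057 + 0.519860 = 0.884917.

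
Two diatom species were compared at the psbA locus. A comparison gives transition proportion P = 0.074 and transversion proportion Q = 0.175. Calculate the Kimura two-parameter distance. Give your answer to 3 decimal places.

0.303

Under the Kimura two-parameter model, d = −½ ln(1 − 2P − Q) − ¼ ln(1 − 2Q).
1 − 2P − Q = 0.677, giving −½ ln(0.677) = 0.195042.
1 − 2Q = 0.65, giving −¼ ln(0.65) = 0.107696.
d = 0.195042 + 0.107696 = 0.302738.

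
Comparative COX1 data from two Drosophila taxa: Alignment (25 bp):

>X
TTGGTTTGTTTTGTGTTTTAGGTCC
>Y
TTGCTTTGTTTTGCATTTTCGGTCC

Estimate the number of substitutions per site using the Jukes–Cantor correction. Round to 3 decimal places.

The sequences differ at 4 of 25 sites (4, 14, 15, 20), so p = 4/25 = 0.16.
d = −(3/4) ln(1 − 4p/3) = −0.75 ln(1 − 0.213333) = −0.75 ln(0.786667)
  = −0.75 × (-0.239950) = 0.179963 substitutions/site.

0.180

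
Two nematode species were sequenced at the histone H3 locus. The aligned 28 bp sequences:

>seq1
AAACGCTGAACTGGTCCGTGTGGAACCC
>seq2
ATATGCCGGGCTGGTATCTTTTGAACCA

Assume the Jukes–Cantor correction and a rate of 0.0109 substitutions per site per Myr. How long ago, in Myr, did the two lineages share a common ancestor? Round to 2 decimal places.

25.53

The sequences differ at 11 of 28 sites, so p = 11/28 ≈ 0.392857.
d = −(3/4) ln(1 − 4p/3) = −0.75 ln(1 − 0.523809) = −0.75 ln(0.476191)
  = −0.75 × (-0.741936) = 0.556452 substitutions/site.
Under a molecular clock d = 2μt, so t = d/(2μ) = 0.556452 / (2 × 0.0109) = 25.53 Myr.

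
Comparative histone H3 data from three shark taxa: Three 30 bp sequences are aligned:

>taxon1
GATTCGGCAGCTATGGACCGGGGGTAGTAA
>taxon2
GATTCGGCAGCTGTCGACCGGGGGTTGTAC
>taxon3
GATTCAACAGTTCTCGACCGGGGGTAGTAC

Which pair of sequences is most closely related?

taxon1 and taxon2

taxon1–taxon2: 4/30 differ, p = 0.133, d = 0.147.
taxon1–taxon3: 6/30 differ, p = 0.200, d = 0.233.
taxon2–taxon3: 5/30 differ, p = 0.167, d = 0.188.
The smallest distance is between taxon1 and taxon2.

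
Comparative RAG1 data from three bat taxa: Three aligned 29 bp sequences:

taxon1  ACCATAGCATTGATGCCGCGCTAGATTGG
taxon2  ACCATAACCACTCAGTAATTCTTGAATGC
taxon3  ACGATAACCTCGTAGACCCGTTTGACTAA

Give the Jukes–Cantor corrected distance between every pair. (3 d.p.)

taxon1–taxon2: 15/29 sites differ → p ≈ 0.517241, d = −0.75 ln(1 − 0.689655) = 0.877553 ≈ 0.878.
taxon1–taxon3: 13/29 sites differ → p ≈ 0.448276, d = −0.75 ln(1 − 0.597701) = 0.682920 ≈ 0.683.
taxon2–taxon3: 13/29 sites differ → p ≈ 0.448276, d = −0.75 ln(1 − 0.597701) = 0.682920 ≈ 0.683.

d(taxon1,taxon2) = 0.878, d(taxon1,taxon3) = 0.683, d(taxon2,taxon3) = 0.683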